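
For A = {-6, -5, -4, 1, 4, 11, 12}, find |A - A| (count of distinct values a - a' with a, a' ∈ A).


A - A = {a - a' : a, a' ∈ A}; |A| = 7.
Bounds: 2|A|-1 ≤ |A - A| ≤ |A|² - |A| + 1, i.e. 13 ≤ |A - A| ≤ 43.
Note: 0 ∈ A - A always (from a - a). The set is symmetric: if d ∈ A - A then -d ∈ A - A.
Enumerate nonzero differences d = a - a' with a > a' (then include -d):
Positive differences: {1, 2, 3, 5, 6, 7, 8, 9, 10, 11, 15, 16, 17, 18}
Full difference set: {0} ∪ (positive diffs) ∪ (negative diffs).
|A - A| = 1 + 2·14 = 29 (matches direct enumeration: 29).

|A - A| = 29


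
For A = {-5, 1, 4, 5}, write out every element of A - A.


A - A = {a - a' : a, a' ∈ A}.
Compute a - a' for each ordered pair (a, a'):
a = -5: -5--5=0, -5-1=-6, -5-4=-9, -5-5=-10
a = 1: 1--5=6, 1-1=0, 1-4=-3, 1-5=-4
a = 4: 4--5=9, 4-1=3, 4-4=0, 4-5=-1
a = 5: 5--5=10, 5-1=4, 5-4=1, 5-5=0
Collecting distinct values (and noting 0 appears from a-a):
A - A = {-10, -9, -6, -4, -3, -1, 0, 1, 3, 4, 6, 9, 10}
|A - A| = 13

A - A = {-10, -9, -6, -4, -3, -1, 0, 1, 3, 4, 6, 9, 10}


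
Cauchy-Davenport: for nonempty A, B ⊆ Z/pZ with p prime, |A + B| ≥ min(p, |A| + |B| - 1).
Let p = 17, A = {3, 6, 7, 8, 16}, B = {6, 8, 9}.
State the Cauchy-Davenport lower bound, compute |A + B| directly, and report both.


Cauchy-Davenport: |A + B| ≥ min(p, |A| + |B| - 1) for A, B nonempty in Z/pZ.
|A| = 5, |B| = 3, p = 17.
CD lower bound = min(17, 5 + 3 - 1) = min(17, 7) = 7.
Compute A + B mod 17 directly:
a = 3: 3+6=9, 3+8=11, 3+9=12
a = 6: 6+6=12, 6+8=14, 6+9=15
a = 7: 7+6=13, 7+8=15, 7+9=16
a = 8: 8+6=14, 8+8=16, 8+9=0
a = 16: 16+6=5, 16+8=7, 16+9=8
A + B = {0, 5, 7, 8, 9, 11, 12, 13, 14, 15, 16}, so |A + B| = 11.
Verify: 11 ≥ 7? Yes ✓.

CD lower bound = 7, actual |A + B| = 11.


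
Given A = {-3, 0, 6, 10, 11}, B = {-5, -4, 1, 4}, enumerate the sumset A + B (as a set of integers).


A + B = {a + b : a ∈ A, b ∈ B}.
Enumerate all |A|·|B| = 5·4 = 20 pairs (a, b) and collect distinct sums.
a = -3: -3+-5=-8, -3+-4=-7, -3+1=-2, -3+4=1
a = 0: 0+-5=-5, 0+-4=-4, 0+1=1, 0+4=4
a = 6: 6+-5=1, 6+-4=2, 6+1=7, 6+4=10
a = 10: 10+-5=5, 10+-4=6, 10+1=11, 10+4=14
a = 11: 11+-5=6, 11+-4=7, 11+1=12, 11+4=15
Collecting distinct sums: A + B = {-8, -7, -5, -4, -2, 1, 2, 4, 5, 6, 7, 10, 11, 12, 14, 15}
|A + B| = 16

A + B = {-8, -7, -5, -4, -2, 1, 2, 4, 5, 6, 7, 10, 11, 12, 14, 15}


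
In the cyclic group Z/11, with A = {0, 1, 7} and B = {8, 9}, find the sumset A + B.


Work in Z/11Z: reduce every sum a + b modulo 11.
Enumerate all 6 pairs:
a = 0: 0+8=8, 0+9=9
a = 1: 1+8=9, 1+9=10
a = 7: 7+8=4, 7+9=5
Distinct residues collected: {4, 5, 8, 9, 10}
|A + B| = 5 (out of 11 total residues).

A + B = {4, 5, 8, 9, 10}


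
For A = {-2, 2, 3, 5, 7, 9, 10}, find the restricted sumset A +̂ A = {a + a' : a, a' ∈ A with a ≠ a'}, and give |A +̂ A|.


Restricted sumset: A +̂ A = {a + a' : a ∈ A, a' ∈ A, a ≠ a'}.
Equivalently, take A + A and drop any sum 2a that is achievable ONLY as a + a for a ∈ A (i.e. sums representable only with equal summands).
Enumerate pairs (a, a') with a < a' (symmetric, so each unordered pair gives one sum; this covers all a ≠ a'):
  -2 + 2 = 0
  -2 + 3 = 1
  -2 + 5 = 3
  -2 + 7 = 5
  -2 + 9 = 7
  -2 + 10 = 8
  2 + 3 = 5
  2 + 5 = 7
  2 + 7 = 9
  2 + 9 = 11
  2 + 10 = 12
  3 + 5 = 8
  3 + 7 = 10
  3 + 9 = 12
  3 + 10 = 13
  5 + 7 = 12
  5 + 9 = 14
  5 + 10 = 15
  7 + 9 = 16
  7 + 10 = 17
  9 + 10 = 19
Collected distinct sums: {0, 1, 3, 5, 7, 8, 9, 10, 11, 12, 13, 14, 15, 16, 17, 19}
|A +̂ A| = 16
(Reference bound: |A +̂ A| ≥ 2|A| - 3 for |A| ≥ 2, with |A| = 7 giving ≥ 11.)

|A +̂ A| = 16


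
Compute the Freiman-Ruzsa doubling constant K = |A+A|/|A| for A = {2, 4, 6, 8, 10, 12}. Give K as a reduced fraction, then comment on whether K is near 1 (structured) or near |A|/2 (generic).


|A| = 6.
Compute A + A by enumerating all 36 pairs.
A + A = {4, 6, 8, 10, 12, 14, 16, 18, 20, 22, 24}, so |A + A| = 11.
K = |A + A| / |A| = 11/6 (already in lowest terms) ≈ 1.8333.
Reference: AP of size 6 gives K = 11/6 ≈ 1.8333; a fully generic set of size 6 gives K ≈ 3.5000.

|A| = 6, |A + A| = 11, K = 11/6.


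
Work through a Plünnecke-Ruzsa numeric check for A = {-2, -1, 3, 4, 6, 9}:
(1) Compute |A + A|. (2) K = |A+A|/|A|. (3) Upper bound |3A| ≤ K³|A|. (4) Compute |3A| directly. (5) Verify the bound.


|A| = 6.
Step 1: Compute A + A by enumerating all 36 pairs.
A + A = {-4, -3, -2, 1, 2, 3, 4, 5, 6, 7, 8, 9, 10, 12, 13, 15, 18}, so |A + A| = 17.
Step 2: Doubling constant K = |A + A|/|A| = 17/6 = 17/6 ≈ 2.8333.
Step 3: Plünnecke-Ruzsa gives |3A| ≤ K³·|A| = (2.8333)³ · 6 ≈ 136.4722.
Step 4: Compute 3A = A + A + A directly by enumerating all triples (a,b,c) ∈ A³; |3A| = 29.
Step 5: Check 29 ≤ 136.4722? Yes ✓.

K = 17/6, Plünnecke-Ruzsa bound K³|A| ≈ 136.4722, |3A| = 29, inequality holds.


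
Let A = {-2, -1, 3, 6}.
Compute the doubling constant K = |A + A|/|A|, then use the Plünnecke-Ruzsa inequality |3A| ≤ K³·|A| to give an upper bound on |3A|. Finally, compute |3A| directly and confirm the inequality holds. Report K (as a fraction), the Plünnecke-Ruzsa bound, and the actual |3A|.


|A| = 4.
Step 1: Compute A + A by enumerating all 16 pairs.
A + A = {-4, -3, -2, 1, 2, 4, 5, 6, 9, 12}, so |A + A| = 10.
Step 2: Doubling constant K = |A + A|/|A| = 10/4 = 10/4 ≈ 2.5000.
Step 3: Plünnecke-Ruzsa gives |3A| ≤ K³·|A| = (2.5000)³ · 4 ≈ 62.5000.
Step 4: Compute 3A = A + A + A directly by enumerating all triples (a,b,c) ∈ A³; |3A| = 19.
Step 5: Check 19 ≤ 62.5000? Yes ✓.

K = 10/4, Plünnecke-Ruzsa bound K³|A| ≈ 62.5000, |3A| = 19, inequality holds.


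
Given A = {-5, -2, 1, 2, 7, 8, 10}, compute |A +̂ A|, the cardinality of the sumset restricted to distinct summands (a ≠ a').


Restricted sumset: A +̂ A = {a + a' : a ∈ A, a' ∈ A, a ≠ a'}.
Equivalently, take A + A and drop any sum 2a that is achievable ONLY as a + a for a ∈ A (i.e. sums representable only with equal summands).
Enumerate pairs (a, a') with a < a' (symmetric, so each unordered pair gives one sum; this covers all a ≠ a'):
  -5 + -2 = -7
  -5 + 1 = -4
  -5 + 2 = -3
  -5 + 7 = 2
  -5 + 8 = 3
  -5 + 10 = 5
  -2 + 1 = -1
  -2 + 2 = 0
  -2 + 7 = 5
  -2 + 8 = 6
  -2 + 10 = 8
  1 + 2 = 3
  1 + 7 = 8
  1 + 8 = 9
  1 + 10 = 11
  2 + 7 = 9
  2 + 8 = 10
  2 + 10 = 12
  7 + 8 = 15
  7 + 10 = 17
  8 + 10 = 18
Collected distinct sums: {-7, -4, -3, -1, 0, 2, 3, 5, 6, 8, 9, 10, 11, 12, 15, 17, 18}
|A +̂ A| = 17
(Reference bound: |A +̂ A| ≥ 2|A| - 3 for |A| ≥ 2, with |A| = 7 giving ≥ 11.)

|A +̂ A| = 17


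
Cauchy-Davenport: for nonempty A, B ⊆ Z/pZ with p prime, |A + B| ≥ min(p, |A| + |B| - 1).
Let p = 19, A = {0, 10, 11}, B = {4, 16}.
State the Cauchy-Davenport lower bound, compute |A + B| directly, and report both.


Cauchy-Davenport: |A + B| ≥ min(p, |A| + |B| - 1) for A, B nonempty in Z/pZ.
|A| = 3, |B| = 2, p = 19.
CD lower bound = min(19, 3 + 2 - 1) = min(19, 4) = 4.
Compute A + B mod 19 directly:
a = 0: 0+4=4, 0+16=16
a = 10: 10+4=14, 10+16=7
a = 11: 11+4=15, 11+16=8
A + B = {4, 7, 8, 14, 15, 16}, so |A + B| = 6.
Verify: 6 ≥ 4? Yes ✓.

CD lower bound = 4, actual |A + B| = 6.


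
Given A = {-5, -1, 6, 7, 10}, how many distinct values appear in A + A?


A + A = {a + a' : a, a' ∈ A}; |A| = 5.
General bounds: 2|A| - 1 ≤ |A + A| ≤ |A|(|A|+1)/2, i.e. 9 ≤ |A + A| ≤ 15.
Lower bound 2|A|-1 is attained iff A is an arithmetic progression.
Enumerate sums a + a' for a ≤ a' (symmetric, so this suffices):
a = -5: -5+-5=-10, -5+-1=-6, -5+6=1, -5+7=2, -5+10=5
a = -1: -1+-1=-2, -1+6=5, -1+7=6, -1+10=9
a = 6: 6+6=12, 6+7=13, 6+10=16
a = 7: 7+7=14, 7+10=17
a = 10: 10+10=20
Distinct sums: {-10, -6, -2, 1, 2, 5, 6, 9, 12, 13, 14, 16, 17, 20}
|A + A| = 14

|A + A| = 14


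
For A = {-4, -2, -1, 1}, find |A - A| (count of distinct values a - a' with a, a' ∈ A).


A - A = {a - a' : a, a' ∈ A}; |A| = 4.
Bounds: 2|A|-1 ≤ |A - A| ≤ |A|² - |A| + 1, i.e. 7 ≤ |A - A| ≤ 13.
Note: 0 ∈ A - A always (from a - a). The set is symmetric: if d ∈ A - A then -d ∈ A - A.
Enumerate nonzero differences d = a - a' with a > a' (then include -d):
Positive differences: {1, 2, 3, 5}
Full difference set: {0} ∪ (positive diffs) ∪ (negative diffs).
|A - A| = 1 + 2·4 = 9 (matches direct enumeration: 9).

|A - A| = 9


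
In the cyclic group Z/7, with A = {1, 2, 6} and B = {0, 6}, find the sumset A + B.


Work in Z/7Z: reduce every sum a + b modulo 7.
Enumerate all 6 pairs:
a = 1: 1+0=1, 1+6=0
a = 2: 2+0=2, 2+6=1
a = 6: 6+0=6, 6+6=5
Distinct residues collected: {0, 1, 2, 5, 6}
|A + B| = 5 (out of 7 total residues).

A + B = {0, 1, 2, 5, 6}


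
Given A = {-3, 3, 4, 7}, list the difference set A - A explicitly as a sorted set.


A - A = {a - a' : a, a' ∈ A}.
Compute a - a' for each ordered pair (a, a'):
a = -3: -3--3=0, -3-3=-6, -3-4=-7, -3-7=-10
a = 3: 3--3=6, 3-3=0, 3-4=-1, 3-7=-4
a = 4: 4--3=7, 4-3=1, 4-4=0, 4-7=-3
a = 7: 7--3=10, 7-3=4, 7-4=3, 7-7=0
Collecting distinct values (and noting 0 appears from a-a):
A - A = {-10, -7, -6, -4, -3, -1, 0, 1, 3, 4, 6, 7, 10}
|A - A| = 13

A - A = {-10, -7, -6, -4, -3, -1, 0, 1, 3, 4, 6, 7, 10}


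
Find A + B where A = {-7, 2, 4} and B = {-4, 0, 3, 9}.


A + B = {a + b : a ∈ A, b ∈ B}.
Enumerate all |A|·|B| = 3·4 = 12 pairs (a, b) and collect distinct sums.
a = -7: -7+-4=-11, -7+0=-7, -7+3=-4, -7+9=2
a = 2: 2+-4=-2, 2+0=2, 2+3=5, 2+9=11
a = 4: 4+-4=0, 4+0=4, 4+3=7, 4+9=13
Collecting distinct sums: A + B = {-11, -7, -4, -2, 0, 2, 4, 5, 7, 11, 13}
|A + B| = 11

A + B = {-11, -7, -4, -2, 0, 2, 4, 5, 7, 11, 13}


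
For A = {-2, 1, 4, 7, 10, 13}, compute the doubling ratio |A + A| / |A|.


|A| = 6.
Compute A + A by enumerating all 36 pairs.
A + A = {-4, -1, 2, 5, 8, 11, 14, 17, 20, 23, 26}, so |A + A| = 11.
K = |A + A| / |A| = 11/6 (already in lowest terms) ≈ 1.8333.
Reference: AP of size 6 gives K = 11/6 ≈ 1.8333; a fully generic set of size 6 gives K ≈ 3.5000.

|A| = 6, |A + A| = 11, K = 11/6.


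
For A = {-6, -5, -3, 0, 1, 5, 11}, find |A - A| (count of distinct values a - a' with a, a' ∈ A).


A - A = {a - a' : a, a' ∈ A}; |A| = 7.
Bounds: 2|A|-1 ≤ |A - A| ≤ |A|² - |A| + 1, i.e. 13 ≤ |A - A| ≤ 43.
Note: 0 ∈ A - A always (from a - a). The set is symmetric: if d ∈ A - A then -d ∈ A - A.
Enumerate nonzero differences d = a - a' with a > a' (then include -d):
Positive differences: {1, 2, 3, 4, 5, 6, 7, 8, 10, 11, 14, 16, 17}
Full difference set: {0} ∪ (positive diffs) ∪ (negative diffs).
|A - A| = 1 + 2·13 = 27 (matches direct enumeration: 27).

|A - A| = 27


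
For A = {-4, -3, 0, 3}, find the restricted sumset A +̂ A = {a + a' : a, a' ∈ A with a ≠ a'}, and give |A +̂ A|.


Restricted sumset: A +̂ A = {a + a' : a ∈ A, a' ∈ A, a ≠ a'}.
Equivalently, take A + A and drop any sum 2a that is achievable ONLY as a + a for a ∈ A (i.e. sums representable only with equal summands).
Enumerate pairs (a, a') with a < a' (symmetric, so each unordered pair gives one sum; this covers all a ≠ a'):
  -4 + -3 = -7
  -4 + 0 = -4
  -4 + 3 = -1
  -3 + 0 = -3
  -3 + 3 = 0
  0 + 3 = 3
Collected distinct sums: {-7, -4, -3, -1, 0, 3}
|A +̂ A| = 6
(Reference bound: |A +̂ A| ≥ 2|A| - 3 for |A| ≥ 2, with |A| = 4 giving ≥ 5.)

|A +̂ A| = 6


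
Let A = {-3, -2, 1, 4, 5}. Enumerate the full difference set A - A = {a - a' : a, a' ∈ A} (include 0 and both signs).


A - A = {a - a' : a, a' ∈ A}.
Compute a - a' for each ordered pair (a, a'):
a = -3: -3--3=0, -3--2=-1, -3-1=-4, -3-4=-7, -3-5=-8
a = -2: -2--3=1, -2--2=0, -2-1=-3, -2-4=-6, -2-5=-7
a = 1: 1--3=4, 1--2=3, 1-1=0, 1-4=-3, 1-5=-4
a = 4: 4--3=7, 4--2=6, 4-1=3, 4-4=0, 4-5=-1
a = 5: 5--3=8, 5--2=7, 5-1=4, 5-4=1, 5-5=0
Collecting distinct values (and noting 0 appears from a-a):
A - A = {-8, -7, -6, -4, -3, -1, 0, 1, 3, 4, 6, 7, 8}
|A - A| = 13

A - A = {-8, -7, -6, -4, -3, -1, 0, 1, 3, 4, 6, 7, 8}


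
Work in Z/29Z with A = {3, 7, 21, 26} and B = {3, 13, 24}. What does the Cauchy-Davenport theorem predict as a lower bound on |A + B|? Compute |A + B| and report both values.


Cauchy-Davenport: |A + B| ≥ min(p, |A| + |B| - 1) for A, B nonempty in Z/pZ.
|A| = 4, |B| = 3, p = 29.
CD lower bound = min(29, 4 + 3 - 1) = min(29, 6) = 6.
Compute A + B mod 29 directly:
a = 3: 3+3=6, 3+13=16, 3+24=27
a = 7: 7+3=10, 7+13=20, 7+24=2
a = 21: 21+3=24, 21+13=5, 21+24=16
a = 26: 26+3=0, 26+13=10, 26+24=21
A + B = {0, 2, 5, 6, 10, 16, 20, 21, 24, 27}, so |A + B| = 10.
Verify: 10 ≥ 6? Yes ✓.

CD lower bound = 6, actual |A + B| = 10.


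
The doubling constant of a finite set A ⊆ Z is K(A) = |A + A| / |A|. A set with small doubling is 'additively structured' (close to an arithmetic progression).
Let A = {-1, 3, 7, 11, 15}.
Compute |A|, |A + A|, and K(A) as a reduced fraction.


|A| = 5.
Compute A + A by enumerating all 25 pairs.
A + A = {-2, 2, 6, 10, 14, 18, 22, 26, 30}, so |A + A| = 9.
K = |A + A| / |A| = 9/5 (already in lowest terms) ≈ 1.8000.
Reference: AP of size 5 gives K = 9/5 ≈ 1.8000; a fully generic set of size 5 gives K ≈ 3.0000.

|A| = 5, |A + A| = 9, K = 9/5.


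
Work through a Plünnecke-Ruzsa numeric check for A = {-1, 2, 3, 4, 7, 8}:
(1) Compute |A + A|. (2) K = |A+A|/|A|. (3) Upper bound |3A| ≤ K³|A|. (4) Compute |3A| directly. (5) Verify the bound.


|A| = 6.
Step 1: Compute A + A by enumerating all 36 pairs.
A + A = {-2, 1, 2, 3, 4, 5, 6, 7, 8, 9, 10, 11, 12, 14, 15, 16}, so |A + A| = 16.
Step 2: Doubling constant K = |A + A|/|A| = 16/6 = 16/6 ≈ 2.6667.
Step 3: Plünnecke-Ruzsa gives |3A| ≤ K³·|A| = (2.6667)³ · 6 ≈ 113.7778.
Step 4: Compute 3A = A + A + A directly by enumerating all triples (a,b,c) ∈ A³; |3A| = 26.
Step 5: Check 26 ≤ 113.7778? Yes ✓.

K = 16/6, Plünnecke-Ruzsa bound K³|A| ≈ 113.7778, |3A| = 26, inequality holds.


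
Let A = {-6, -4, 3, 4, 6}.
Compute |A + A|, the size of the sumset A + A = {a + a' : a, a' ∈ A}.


A + A = {a + a' : a, a' ∈ A}; |A| = 5.
General bounds: 2|A| - 1 ≤ |A + A| ≤ |A|(|A|+1)/2, i.e. 9 ≤ |A + A| ≤ 15.
Lower bound 2|A|-1 is attained iff A is an arithmetic progression.
Enumerate sums a + a' for a ≤ a' (symmetric, so this suffices):
a = -6: -6+-6=-12, -6+-4=-10, -6+3=-3, -6+4=-2, -6+6=0
a = -4: -4+-4=-8, -4+3=-1, -4+4=0, -4+6=2
a = 3: 3+3=6, 3+4=7, 3+6=9
a = 4: 4+4=8, 4+6=10
a = 6: 6+6=12
Distinct sums: {-12, -10, -8, -3, -2, -1, 0, 2, 6, 7, 8, 9, 10, 12}
|A + A| = 14

|A + A| = 14


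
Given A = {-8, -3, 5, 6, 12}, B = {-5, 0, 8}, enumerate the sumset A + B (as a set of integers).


A + B = {a + b : a ∈ A, b ∈ B}.
Enumerate all |A|·|B| = 5·3 = 15 pairs (a, b) and collect distinct sums.
a = -8: -8+-5=-13, -8+0=-8, -8+8=0
a = -3: -3+-5=-8, -3+0=-3, -3+8=5
a = 5: 5+-5=0, 5+0=5, 5+8=13
a = 6: 6+-5=1, 6+0=6, 6+8=14
a = 12: 12+-5=7, 12+0=12, 12+8=20
Collecting distinct sums: A + B = {-13, -8, -3, 0, 1, 5, 6, 7, 12, 13, 14, 20}
|A + B| = 12

A + B = {-13, -8, -3, 0, 1, 5, 6, 7, 12, 13, 14, 20}


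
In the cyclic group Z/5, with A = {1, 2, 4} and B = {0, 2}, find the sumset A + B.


Work in Z/5Z: reduce every sum a + b modulo 5.
Enumerate all 6 pairs:
a = 1: 1+0=1, 1+2=3
a = 2: 2+0=2, 2+2=4
a = 4: 4+0=4, 4+2=1
Distinct residues collected: {1, 2, 3, 4}
|A + B| = 4 (out of 5 total residues).

A + B = {1, 2, 3, 4}


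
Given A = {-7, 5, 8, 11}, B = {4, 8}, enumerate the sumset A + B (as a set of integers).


A + B = {a + b : a ∈ A, b ∈ B}.
Enumerate all |A|·|B| = 4·2 = 8 pairs (a, b) and collect distinct sums.
a = -7: -7+4=-3, -7+8=1
a = 5: 5+4=9, 5+8=13
a = 8: 8+4=12, 8+8=16
a = 11: 11+4=15, 11+8=19
Collecting distinct sums: A + B = {-3, 1, 9, 12, 13, 15, 16, 19}
|A + B| = 8

A + B = {-3, 1, 9, 12, 13, 15, 16, 19}


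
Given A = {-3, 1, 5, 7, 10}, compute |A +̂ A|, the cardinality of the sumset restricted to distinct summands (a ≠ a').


Restricted sumset: A +̂ A = {a + a' : a ∈ A, a' ∈ A, a ≠ a'}.
Equivalently, take A + A and drop any sum 2a that is achievable ONLY as a + a for a ∈ A (i.e. sums representable only with equal summands).
Enumerate pairs (a, a') with a < a' (symmetric, so each unordered pair gives one sum; this covers all a ≠ a'):
  -3 + 1 = -2
  -3 + 5 = 2
  -3 + 7 = 4
  -3 + 10 = 7
  1 + 5 = 6
  1 + 7 = 8
  1 + 10 = 11
  5 + 7 = 12
  5 + 10 = 15
  7 + 10 = 17
Collected distinct sums: {-2, 2, 4, 6, 7, 8, 11, 12, 15, 17}
|A +̂ A| = 10
(Reference bound: |A +̂ A| ≥ 2|A| - 3 for |A| ≥ 2, with |A| = 5 giving ≥ 7.)

|A +̂ A| = 10


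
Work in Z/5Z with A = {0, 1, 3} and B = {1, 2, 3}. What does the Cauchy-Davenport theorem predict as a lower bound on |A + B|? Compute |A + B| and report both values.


Cauchy-Davenport: |A + B| ≥ min(p, |A| + |B| - 1) for A, B nonempty in Z/pZ.
|A| = 3, |B| = 3, p = 5.
CD lower bound = min(5, 3 + 3 - 1) = min(5, 5) = 5.
Compute A + B mod 5 directly:
a = 0: 0+1=1, 0+2=2, 0+3=3
a = 1: 1+1=2, 1+2=3, 1+3=4
a = 3: 3+1=4, 3+2=0, 3+3=1
A + B = {0, 1, 2, 3, 4}, so |A + B| = 5.
Verify: 5 ≥ 5? Yes ✓.

CD lower bound = 5, actual |A + B| = 5.


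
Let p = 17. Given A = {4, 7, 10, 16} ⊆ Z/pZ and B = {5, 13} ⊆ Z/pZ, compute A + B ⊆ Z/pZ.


Work in Z/17Z: reduce every sum a + b modulo 17.
Enumerate all 8 pairs:
a = 4: 4+5=9, 4+13=0
a = 7: 7+5=12, 7+13=3
a = 10: 10+5=15, 10+13=6
a = 16: 16+5=4, 16+13=12
Distinct residues collected: {0, 3, 4, 6, 9, 12, 15}
|A + B| = 7 (out of 17 total residues).

A + B = {0, 3, 4, 6, 9, 12, 15}


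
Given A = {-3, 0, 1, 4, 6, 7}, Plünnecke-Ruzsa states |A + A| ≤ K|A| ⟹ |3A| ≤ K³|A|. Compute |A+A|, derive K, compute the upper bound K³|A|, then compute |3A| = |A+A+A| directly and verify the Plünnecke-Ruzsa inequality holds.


|A| = 6.
Step 1: Compute A + A by enumerating all 36 pairs.
A + A = {-6, -3, -2, 0, 1, 2, 3, 4, 5, 6, 7, 8, 10, 11, 12, 13, 14}, so |A + A| = 17.
Step 2: Doubling constant K = |A + A|/|A| = 17/6 = 17/6 ≈ 2.8333.
Step 3: Plünnecke-Ruzsa gives |3A| ≤ K³·|A| = (2.8333)³ · 6 ≈ 136.4722.
Step 4: Compute 3A = A + A + A directly by enumerating all triples (a,b,c) ∈ A³; |3A| = 28.
Step 5: Check 28 ≤ 136.4722? Yes ✓.

K = 17/6, Plünnecke-Ruzsa bound K³|A| ≈ 136.4722, |3A| = 28, inequality holds.


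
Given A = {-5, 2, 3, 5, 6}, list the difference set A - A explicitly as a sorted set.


A - A = {a - a' : a, a' ∈ A}.
Compute a - a' for each ordered pair (a, a'):
a = -5: -5--5=0, -5-2=-7, -5-3=-8, -5-5=-10, -5-6=-11
a = 2: 2--5=7, 2-2=0, 2-3=-1, 2-5=-3, 2-6=-4
a = 3: 3--5=8, 3-2=1, 3-3=0, 3-5=-2, 3-6=-3
a = 5: 5--5=10, 5-2=3, 5-3=2, 5-5=0, 5-6=-1
a = 6: 6--5=11, 6-2=4, 6-3=3, 6-5=1, 6-6=0
Collecting distinct values (and noting 0 appears from a-a):
A - A = {-11, -10, -8, -7, -4, -3, -2, -1, 0, 1, 2, 3, 4, 7, 8, 10, 11}
|A - A| = 17

A - A = {-11, -10, -8, -7, -4, -3, -2, -1, 0, 1, 2, 3, 4, 7, 8, 10, 11}


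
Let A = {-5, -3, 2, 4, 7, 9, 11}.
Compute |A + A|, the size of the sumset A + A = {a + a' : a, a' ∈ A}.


A + A = {a + a' : a, a' ∈ A}; |A| = 7.
General bounds: 2|A| - 1 ≤ |A + A| ≤ |A|(|A|+1)/2, i.e. 13 ≤ |A + A| ≤ 28.
Lower bound 2|A|-1 is attained iff A is an arithmetic progression.
Enumerate sums a + a' for a ≤ a' (symmetric, so this suffices):
a = -5: -5+-5=-10, -5+-3=-8, -5+2=-3, -5+4=-1, -5+7=2, -5+9=4, -5+11=6
a = -3: -3+-3=-6, -3+2=-1, -3+4=1, -3+7=4, -3+9=6, -3+11=8
a = 2: 2+2=4, 2+4=6, 2+7=9, 2+9=11, 2+11=13
a = 4: 4+4=8, 4+7=11, 4+9=13, 4+11=15
a = 7: 7+7=14, 7+9=16, 7+11=18
a = 9: 9+9=18, 9+11=20
a = 11: 11+11=22
Distinct sums: {-10, -8, -6, -3, -1, 1, 2, 4, 6, 8, 9, 11, 13, 14, 15, 16, 18, 20, 22}
|A + A| = 19

|A + A| = 19


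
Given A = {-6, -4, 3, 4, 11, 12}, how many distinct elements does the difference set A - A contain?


A - A = {a - a' : a, a' ∈ A}; |A| = 6.
Bounds: 2|A|-1 ≤ |A - A| ≤ |A|² - |A| + 1, i.e. 11 ≤ |A - A| ≤ 31.
Note: 0 ∈ A - A always (from a - a). The set is symmetric: if d ∈ A - A then -d ∈ A - A.
Enumerate nonzero differences d = a - a' with a > a' (then include -d):
Positive differences: {1, 2, 7, 8, 9, 10, 15, 16, 17, 18}
Full difference set: {0} ∪ (positive diffs) ∪ (negative diffs).
|A - A| = 1 + 2·10 = 21 (matches direct enumeration: 21).

|A - A| = 21


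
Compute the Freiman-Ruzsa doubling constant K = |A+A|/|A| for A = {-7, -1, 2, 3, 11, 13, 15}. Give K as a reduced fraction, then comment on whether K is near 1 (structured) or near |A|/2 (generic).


|A| = 7.
Compute A + A by enumerating all 49 pairs.
A + A = {-14, -8, -5, -4, -2, 1, 2, 4, 5, 6, 8, 10, 12, 13, 14, 15, 16, 17, 18, 22, 24, 26, 28, 30}, so |A + A| = 24.
K = |A + A| / |A| = 24/7 (already in lowest terms) ≈ 3.4286.
Reference: AP of size 7 gives K = 13/7 ≈ 1.8571; a fully generic set of size 7 gives K ≈ 4.0000.

|A| = 7, |A + A| = 24, K = 24/7.


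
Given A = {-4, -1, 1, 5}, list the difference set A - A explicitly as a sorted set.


A - A = {a - a' : a, a' ∈ A}.
Compute a - a' for each ordered pair (a, a'):
a = -4: -4--4=0, -4--1=-3, -4-1=-5, -4-5=-9
a = -1: -1--4=3, -1--1=0, -1-1=-2, -1-5=-6
a = 1: 1--4=5, 1--1=2, 1-1=0, 1-5=-4
a = 5: 5--4=9, 5--1=6, 5-1=4, 5-5=0
Collecting distinct values (and noting 0 appears from a-a):
A - A = {-9, -6, -5, -4, -3, -2, 0, 2, 3, 4, 5, 6, 9}
|A - A| = 13

A - A = {-9, -6, -5, -4, -3, -2, 0, 2, 3, 4, 5, 6, 9}


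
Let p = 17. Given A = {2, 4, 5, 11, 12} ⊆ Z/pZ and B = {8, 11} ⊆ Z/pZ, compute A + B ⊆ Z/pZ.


Work in Z/17Z: reduce every sum a + b modulo 17.
Enumerate all 10 pairs:
a = 2: 2+8=10, 2+11=13
a = 4: 4+8=12, 4+11=15
a = 5: 5+8=13, 5+11=16
a = 11: 11+8=2, 11+11=5
a = 12: 12+8=3, 12+11=6
Distinct residues collected: {2, 3, 5, 6, 10, 12, 13, 15, 16}
|A + B| = 9 (out of 17 total residues).

A + B = {2, 3, 5, 6, 10, 12, 13, 15, 16}


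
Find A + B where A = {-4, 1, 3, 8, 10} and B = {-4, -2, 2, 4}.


A + B = {a + b : a ∈ A, b ∈ B}.
Enumerate all |A|·|B| = 5·4 = 20 pairs (a, b) and collect distinct sums.
a = -4: -4+-4=-8, -4+-2=-6, -4+2=-2, -4+4=0
a = 1: 1+-4=-3, 1+-2=-1, 1+2=3, 1+4=5
a = 3: 3+-4=-1, 3+-2=1, 3+2=5, 3+4=7
a = 8: 8+-4=4, 8+-2=6, 8+2=10, 8+4=12
a = 10: 10+-4=6, 10+-2=8, 10+2=12, 10+4=14
Collecting distinct sums: A + B = {-8, -6, -3, -2, -1, 0, 1, 3, 4, 5, 6, 7, 8, 10, 12, 14}
|A + B| = 16

A + B = {-8, -6, -3, -2, -1, 0, 1, 3, 4, 5, 6, 7, 8, 10, 12, 14}


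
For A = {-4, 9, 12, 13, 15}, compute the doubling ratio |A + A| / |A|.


|A| = 5.
Compute A + A by enumerating all 25 pairs.
A + A = {-8, 5, 8, 9, 11, 18, 21, 22, 24, 25, 26, 27, 28, 30}, so |A + A| = 14.
K = |A + A| / |A| = 14/5 (already in lowest terms) ≈ 2.8000.
Reference: AP of size 5 gives K = 9/5 ≈ 1.8000; a fully generic set of size 5 gives K ≈ 3.0000.

|A| = 5, |A + A| = 14, K = 14/5.


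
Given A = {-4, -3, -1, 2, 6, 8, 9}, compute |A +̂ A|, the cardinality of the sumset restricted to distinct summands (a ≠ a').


Restricted sumset: A +̂ A = {a + a' : a ∈ A, a' ∈ A, a ≠ a'}.
Equivalently, take A + A and drop any sum 2a that is achievable ONLY as a + a for a ∈ A (i.e. sums representable only with equal summands).
Enumerate pairs (a, a') with a < a' (symmetric, so each unordered pair gives one sum; this covers all a ≠ a'):
  -4 + -3 = -7
  -4 + -1 = -5
  -4 + 2 = -2
  -4 + 6 = 2
  -4 + 8 = 4
  -4 + 9 = 5
  -3 + -1 = -4
  -3 + 2 = -1
  -3 + 6 = 3
  -3 + 8 = 5
  -3 + 9 = 6
  -1 + 2 = 1
  -1 + 6 = 5
  -1 + 8 = 7
  -1 + 9 = 8
  2 + 6 = 8
  2 + 8 = 10
  2 + 9 = 11
  6 + 8 = 14
  6 + 9 = 15
  8 + 9 = 17
Collected distinct sums: {-7, -5, -4, -2, -1, 1, 2, 3, 4, 5, 6, 7, 8, 10, 11, 14, 15, 17}
|A +̂ A| = 18
(Reference bound: |A +̂ A| ≥ 2|A| - 3 for |A| ≥ 2, with |A| = 7 giving ≥ 11.)

|A +̂ A| = 18


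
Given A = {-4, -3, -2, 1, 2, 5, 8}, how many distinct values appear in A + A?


A + A = {a + a' : a, a' ∈ A}; |A| = 7.
General bounds: 2|A| - 1 ≤ |A + A| ≤ |A|(|A|+1)/2, i.e. 13 ≤ |A + A| ≤ 28.
Lower bound 2|A|-1 is attained iff A is an arithmetic progression.
Enumerate sums a + a' for a ≤ a' (symmetric, so this suffices):
a = -4: -4+-4=-8, -4+-3=-7, -4+-2=-6, -4+1=-3, -4+2=-2, -4+5=1, -4+8=4
a = -3: -3+-3=-6, -3+-2=-5, -3+1=-2, -3+2=-1, -3+5=2, -3+8=5
a = -2: -2+-2=-4, -2+1=-1, -2+2=0, -2+5=3, -2+8=6
a = 1: 1+1=2, 1+2=3, 1+5=6, 1+8=9
a = 2: 2+2=4, 2+5=7, 2+8=10
a = 5: 5+5=10, 5+8=13
a = 8: 8+8=16
Distinct sums: {-8, -7, -6, -5, -4, -3, -2, -1, 0, 1, 2, 3, 4, 5, 6, 7, 9, 10, 13, 16}
|A + A| = 20

|A + A| = 20


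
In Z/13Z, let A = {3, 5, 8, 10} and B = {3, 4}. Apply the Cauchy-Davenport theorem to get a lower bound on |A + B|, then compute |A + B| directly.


Cauchy-Davenport: |A + B| ≥ min(p, |A| + |B| - 1) for A, B nonempty in Z/pZ.
|A| = 4, |B| = 2, p = 13.
CD lower bound = min(13, 4 + 2 - 1) = min(13, 5) = 5.
Compute A + B mod 13 directly:
a = 3: 3+3=6, 3+4=7
a = 5: 5+3=8, 5+4=9
a = 8: 8+3=11, 8+4=12
a = 10: 10+3=0, 10+4=1
A + B = {0, 1, 6, 7, 8, 9, 11, 12}, so |A + B| = 8.
Verify: 8 ≥ 5? Yes ✓.

CD lower bound = 5, actual |A + B| = 8.


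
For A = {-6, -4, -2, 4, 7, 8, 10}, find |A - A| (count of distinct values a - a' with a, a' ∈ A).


A - A = {a - a' : a, a' ∈ A}; |A| = 7.
Bounds: 2|A|-1 ≤ |A - A| ≤ |A|² - |A| + 1, i.e. 13 ≤ |A - A| ≤ 43.
Note: 0 ∈ A - A always (from a - a). The set is symmetric: if d ∈ A - A then -d ∈ A - A.
Enumerate nonzero differences d = a - a' with a > a' (then include -d):
Positive differences: {1, 2, 3, 4, 6, 8, 9, 10, 11, 12, 13, 14, 16}
Full difference set: {0} ∪ (positive diffs) ∪ (negative diffs).
|A - A| = 1 + 2·13 = 27 (matches direct enumeration: 27).

|A - A| = 27


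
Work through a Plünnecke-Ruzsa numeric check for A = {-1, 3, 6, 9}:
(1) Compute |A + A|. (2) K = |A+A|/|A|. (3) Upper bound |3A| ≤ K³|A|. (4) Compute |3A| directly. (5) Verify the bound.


|A| = 4.
Step 1: Compute A + A by enumerating all 16 pairs.
A + A = {-2, 2, 5, 6, 8, 9, 12, 15, 18}, so |A + A| = 9.
Step 2: Doubling constant K = |A + A|/|A| = 9/4 = 9/4 ≈ 2.2500.
Step 3: Plünnecke-Ruzsa gives |3A| ≤ K³·|A| = (2.2500)³ · 4 ≈ 45.5625.
Step 4: Compute 3A = A + A + A directly by enumerating all triples (a,b,c) ∈ A³; |3A| = 16.
Step 5: Check 16 ≤ 45.5625? Yes ✓.

K = 9/4, Plünnecke-Ruzsa bound K³|A| ≈ 45.5625, |3A| = 16, inequality holds.


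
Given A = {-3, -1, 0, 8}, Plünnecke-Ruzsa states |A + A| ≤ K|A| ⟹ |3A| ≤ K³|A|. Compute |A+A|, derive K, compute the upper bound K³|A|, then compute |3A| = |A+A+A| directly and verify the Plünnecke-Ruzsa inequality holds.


|A| = 4.
Step 1: Compute A + A by enumerating all 16 pairs.
A + A = {-6, -4, -3, -2, -1, 0, 5, 7, 8, 16}, so |A + A| = 10.
Step 2: Doubling constant K = |A + A|/|A| = 10/4 = 10/4 ≈ 2.5000.
Step 3: Plünnecke-Ruzsa gives |3A| ≤ K³·|A| = (2.5000)³ · 4 ≈ 62.5000.
Step 4: Compute 3A = A + A + A directly by enumerating all triples (a,b,c) ∈ A³; |3A| = 19.
Step 5: Check 19 ≤ 62.5000? Yes ✓.

K = 10/4, Plünnecke-Ruzsa bound K³|A| ≈ 62.5000, |3A| = 19, inequality holds.


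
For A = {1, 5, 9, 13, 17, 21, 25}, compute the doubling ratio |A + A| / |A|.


|A| = 7.
Compute A + A by enumerating all 49 pairs.
A + A = {2, 6, 10, 14, 18, 22, 26, 30, 34, 38, 42, 46, 50}, so |A + A| = 13.
K = |A + A| / |A| = 13/7 (already in lowest terms) ≈ 1.8571.
Reference: AP of size 7 gives K = 13/7 ≈ 1.8571; a fully generic set of size 7 gives K ≈ 4.0000.

|A| = 7, |A + A| = 13, K = 13/7.


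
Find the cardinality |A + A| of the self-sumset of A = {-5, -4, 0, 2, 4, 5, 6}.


A + A = {a + a' : a, a' ∈ A}; |A| = 7.
General bounds: 2|A| - 1 ≤ |A + A| ≤ |A|(|A|+1)/2, i.e. 13 ≤ |A + A| ≤ 28.
Lower bound 2|A|-1 is attained iff A is an arithmetic progression.
Enumerate sums a + a' for a ≤ a' (symmetric, so this suffices):
a = -5: -5+-5=-10, -5+-4=-9, -5+0=-5, -5+2=-3, -5+4=-1, -5+5=0, -5+6=1
a = -4: -4+-4=-8, -4+0=-4, -4+2=-2, -4+4=0, -4+5=1, -4+6=2
a = 0: 0+0=0, 0+2=2, 0+4=4, 0+5=5, 0+6=6
a = 2: 2+2=4, 2+4=6, 2+5=7, 2+6=8
a = 4: 4+4=8, 4+5=9, 4+6=10
a = 5: 5+5=10, 5+6=11
a = 6: 6+6=12
Distinct sums: {-10, -9, -8, -5, -4, -3, -2, -1, 0, 1, 2, 4, 5, 6, 7, 8, 9, 10, 11, 12}
|A + A| = 20

|A + A| = 20


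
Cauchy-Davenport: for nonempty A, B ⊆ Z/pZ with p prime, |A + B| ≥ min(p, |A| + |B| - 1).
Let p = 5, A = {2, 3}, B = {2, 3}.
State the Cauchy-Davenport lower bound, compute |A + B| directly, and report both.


Cauchy-Davenport: |A + B| ≥ min(p, |A| + |B| - 1) for A, B nonempty in Z/pZ.
|A| = 2, |B| = 2, p = 5.
CD lower bound = min(5, 2 + 2 - 1) = min(5, 3) = 3.
Compute A + B mod 5 directly:
a = 2: 2+2=4, 2+3=0
a = 3: 3+2=0, 3+3=1
A + B = {0, 1, 4}, so |A + B| = 3.
Verify: 3 ≥ 3? Yes ✓.

CD lower bound = 3, actual |A + B| = 3.


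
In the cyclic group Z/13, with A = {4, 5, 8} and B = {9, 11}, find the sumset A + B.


Work in Z/13Z: reduce every sum a + b modulo 13.
Enumerate all 6 pairs:
a = 4: 4+9=0, 4+11=2
a = 5: 5+9=1, 5+11=3
a = 8: 8+9=4, 8+11=6
Distinct residues collected: {0, 1, 2, 3, 4, 6}
|A + B| = 6 (out of 13 total residues).

A + B = {0, 1, 2, 3, 4, 6}


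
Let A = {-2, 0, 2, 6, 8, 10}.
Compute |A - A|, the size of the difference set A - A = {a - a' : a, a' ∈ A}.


A - A = {a - a' : a, a' ∈ A}; |A| = 6.
Bounds: 2|A|-1 ≤ |A - A| ≤ |A|² - |A| + 1, i.e. 11 ≤ |A - A| ≤ 31.
Note: 0 ∈ A - A always (from a - a). The set is symmetric: if d ∈ A - A then -d ∈ A - A.
Enumerate nonzero differences d = a - a' with a > a' (then include -d):
Positive differences: {2, 4, 6, 8, 10, 12}
Full difference set: {0} ∪ (positive diffs) ∪ (negative diffs).
|A - A| = 1 + 2·6 = 13 (matches direct enumeration: 13).

|A - A| = 13


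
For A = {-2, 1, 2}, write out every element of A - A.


A - A = {a - a' : a, a' ∈ A}.
Compute a - a' for each ordered pair (a, a'):
a = -2: -2--2=0, -2-1=-3, -2-2=-4
a = 1: 1--2=3, 1-1=0, 1-2=-1
a = 2: 2--2=4, 2-1=1, 2-2=0
Collecting distinct values (and noting 0 appears from a-a):
A - A = {-4, -3, -1, 0, 1, 3, 4}
|A - A| = 7

A - A = {-4, -3, -1, 0, 1, 3, 4}


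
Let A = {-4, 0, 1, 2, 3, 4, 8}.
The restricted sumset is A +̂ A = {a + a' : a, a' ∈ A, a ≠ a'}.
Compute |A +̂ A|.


Restricted sumset: A +̂ A = {a + a' : a ∈ A, a' ∈ A, a ≠ a'}.
Equivalently, take A + A and drop any sum 2a that is achievable ONLY as a + a for a ∈ A (i.e. sums representable only with equal summands).
Enumerate pairs (a, a') with a < a' (symmetric, so each unordered pair gives one sum; this covers all a ≠ a'):
  -4 + 0 = -4
  -4 + 1 = -3
  -4 + 2 = -2
  -4 + 3 = -1
  -4 + 4 = 0
  -4 + 8 = 4
  0 + 1 = 1
  0 + 2 = 2
  0 + 3 = 3
  0 + 4 = 4
  0 + 8 = 8
  1 + 2 = 3
  1 + 3 = 4
  1 + 4 = 5
  1 + 8 = 9
  2 + 3 = 5
  2 + 4 = 6
  2 + 8 = 10
  3 + 4 = 7
  3 + 8 = 11
  4 + 8 = 12
Collected distinct sums: {-4, -3, -2, -1, 0, 1, 2, 3, 4, 5, 6, 7, 8, 9, 10, 11, 12}
|A +̂ A| = 17
(Reference bound: |A +̂ A| ≥ 2|A| - 3 for |A| ≥ 2, with |A| = 7 giving ≥ 11.)

|A +̂ A| = 17


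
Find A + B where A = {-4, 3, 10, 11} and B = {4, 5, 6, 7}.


A + B = {a + b : a ∈ A, b ∈ B}.
Enumerate all |A|·|B| = 4·4 = 16 pairs (a, b) and collect distinct sums.
a = -4: -4+4=0, -4+5=1, -4+6=2, -4+7=3
a = 3: 3+4=7, 3+5=8, 3+6=9, 3+7=10
a = 10: 10+4=14, 10+5=15, 10+6=16, 10+7=17
a = 11: 11+4=15, 11+5=16, 11+6=17, 11+7=18
Collecting distinct sums: A + B = {0, 1, 2, 3, 7, 8, 9, 10, 14, 15, 16, 17, 18}
|A + B| = 13

A + B = {0, 1, 2, 3, 7, 8, 9, 10, 14, 15, 16, 17, 18}


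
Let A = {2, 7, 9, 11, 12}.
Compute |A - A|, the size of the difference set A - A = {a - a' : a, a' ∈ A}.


A - A = {a - a' : a, a' ∈ A}; |A| = 5.
Bounds: 2|A|-1 ≤ |A - A| ≤ |A|² - |A| + 1, i.e. 9 ≤ |A - A| ≤ 21.
Note: 0 ∈ A - A always (from a - a). The set is symmetric: if d ∈ A - A then -d ∈ A - A.
Enumerate nonzero differences d = a - a' with a > a' (then include -d):
Positive differences: {1, 2, 3, 4, 5, 7, 9, 10}
Full difference set: {0} ∪ (positive diffs) ∪ (negative diffs).
|A - A| = 1 + 2·8 = 17 (matches direct enumeration: 17).

|A - A| = 17


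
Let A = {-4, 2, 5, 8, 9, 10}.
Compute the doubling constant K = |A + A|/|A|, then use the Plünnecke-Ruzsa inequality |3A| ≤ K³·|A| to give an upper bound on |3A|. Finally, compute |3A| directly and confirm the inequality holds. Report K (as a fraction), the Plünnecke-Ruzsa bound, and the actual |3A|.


|A| = 6.
Step 1: Compute A + A by enumerating all 36 pairs.
A + A = {-8, -2, 1, 4, 5, 6, 7, 10, 11, 12, 13, 14, 15, 16, 17, 18, 19, 20}, so |A + A| = 18.
Step 2: Doubling constant K = |A + A|/|A| = 18/6 = 18/6 ≈ 3.0000.
Step 3: Plünnecke-Ruzsa gives |3A| ≤ K³·|A| = (3.0000)³ · 6 ≈ 162.0000.
Step 4: Compute 3A = A + A + A directly by enumerating all triples (a,b,c) ∈ A³; |3A| = 32.
Step 5: Check 32 ≤ 162.0000? Yes ✓.

K = 18/6, Plünnecke-Ruzsa bound K³|A| ≈ 162.0000, |3A| = 32, inequality holds.


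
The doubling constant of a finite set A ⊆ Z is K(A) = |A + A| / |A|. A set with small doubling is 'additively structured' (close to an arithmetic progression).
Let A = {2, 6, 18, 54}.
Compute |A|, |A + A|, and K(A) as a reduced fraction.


|A| = 4.
Compute A + A by enumerating all 16 pairs.
A + A = {4, 8, 12, 20, 24, 36, 56, 60, 72, 108}, so |A + A| = 10.
K = |A + A| / |A| = 10/4 = 5/2 ≈ 2.5000.
Reference: AP of size 4 gives K = 7/4 ≈ 1.7500; a fully generic set of size 4 gives K ≈ 2.5000.

|A| = 4, |A + A| = 10, K = 10/4 = 5/2.


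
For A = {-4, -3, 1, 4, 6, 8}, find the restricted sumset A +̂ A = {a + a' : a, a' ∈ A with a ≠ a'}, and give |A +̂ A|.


Restricted sumset: A +̂ A = {a + a' : a ∈ A, a' ∈ A, a ≠ a'}.
Equivalently, take A + A and drop any sum 2a that is achievable ONLY as a + a for a ∈ A (i.e. sums representable only with equal summands).
Enumerate pairs (a, a') with a < a' (symmetric, so each unordered pair gives one sum; this covers all a ≠ a'):
  -4 + -3 = -7
  -4 + 1 = -3
  -4 + 4 = 0
  -4 + 6 = 2
  -4 + 8 = 4
  -3 + 1 = -2
  -3 + 4 = 1
  -3 + 6 = 3
  -3 + 8 = 5
  1 + 4 = 5
  1 + 6 = 7
  1 + 8 = 9
  4 + 6 = 10
  4 + 8 = 12
  6 + 8 = 14
Collected distinct sums: {-7, -3, -2, 0, 1, 2, 3, 4, 5, 7, 9, 10, 12, 14}
|A +̂ A| = 14
(Reference bound: |A +̂ A| ≥ 2|A| - 3 for |A| ≥ 2, with |A| = 6 giving ≥ 9.)

|A +̂ A| = 14


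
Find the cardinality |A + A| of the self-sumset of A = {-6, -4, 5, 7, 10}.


A + A = {a + a' : a, a' ∈ A}; |A| = 5.
General bounds: 2|A| - 1 ≤ |A + A| ≤ |A|(|A|+1)/2, i.e. 9 ≤ |A + A| ≤ 15.
Lower bound 2|A|-1 is attained iff A is an arithmetic progression.
Enumerate sums a + a' for a ≤ a' (symmetric, so this suffices):
a = -6: -6+-6=-12, -6+-4=-10, -6+5=-1, -6+7=1, -6+10=4
a = -4: -4+-4=-8, -4+5=1, -4+7=3, -4+10=6
a = 5: 5+5=10, 5+7=12, 5+10=15
a = 7: 7+7=14, 7+10=17
a = 10: 10+10=20
Distinct sums: {-12, -10, -8, -1, 1, 3, 4, 6, 10, 12, 14, 15, 17, 20}
|A + A| = 14

|A + A| = 14


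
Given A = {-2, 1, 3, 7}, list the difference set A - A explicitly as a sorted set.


A - A = {a - a' : a, a' ∈ A}.
Compute a - a' for each ordered pair (a, a'):
a = -2: -2--2=0, -2-1=-3, -2-3=-5, -2-7=-9
a = 1: 1--2=3, 1-1=0, 1-3=-2, 1-7=-6
a = 3: 3--2=5, 3-1=2, 3-3=0, 3-7=-4
a = 7: 7--2=9, 7-1=6, 7-3=4, 7-7=0
Collecting distinct values (and noting 0 appears from a-a):
A - A = {-9, -6, -5, -4, -3, -2, 0, 2, 3, 4, 5, 6, 9}
|A - A| = 13

A - A = {-9, -6, -5, -4, -3, -2, 0, 2, 3, 4, 5, 6, 9}


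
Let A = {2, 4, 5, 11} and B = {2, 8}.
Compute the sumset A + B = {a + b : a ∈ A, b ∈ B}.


A + B = {a + b : a ∈ A, b ∈ B}.
Enumerate all |A|·|B| = 4·2 = 8 pairs (a, b) and collect distinct sums.
a = 2: 2+2=4, 2+8=10
a = 4: 4+2=6, 4+8=12
a = 5: 5+2=7, 5+8=13
a = 11: 11+2=13, 11+8=19
Collecting distinct sums: A + B = {4, 6, 7, 10, 12, 13, 19}
|A + B| = 7

A + B = {4, 6, 7, 10, 12, 13, 19}


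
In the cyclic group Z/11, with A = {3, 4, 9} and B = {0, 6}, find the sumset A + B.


Work in Z/11Z: reduce every sum a + b modulo 11.
Enumerate all 6 pairs:
a = 3: 3+0=3, 3+6=9
a = 4: 4+0=4, 4+6=10
a = 9: 9+0=9, 9+6=4
Distinct residues collected: {3, 4, 9, 10}
|A + B| = 4 (out of 11 total residues).

A + B = {3, 4, 9, 10}


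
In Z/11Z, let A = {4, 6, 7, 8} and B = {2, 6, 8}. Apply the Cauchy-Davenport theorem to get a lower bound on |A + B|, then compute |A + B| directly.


Cauchy-Davenport: |A + B| ≥ min(p, |A| + |B| - 1) for A, B nonempty in Z/pZ.
|A| = 4, |B| = 3, p = 11.
CD lower bound = min(11, 4 + 3 - 1) = min(11, 6) = 6.
Compute A + B mod 11 directly:
a = 4: 4+2=6, 4+6=10, 4+8=1
a = 6: 6+2=8, 6+6=1, 6+8=3
a = 7: 7+2=9, 7+6=2, 7+8=4
a = 8: 8+2=10, 8+6=3, 8+8=5
A + B = {1, 2, 3, 4, 5, 6, 8, 9, 10}, so |A + B| = 9.
Verify: 9 ≥ 6? Yes ✓.

CD lower bound = 6, actual |A + B| = 9.


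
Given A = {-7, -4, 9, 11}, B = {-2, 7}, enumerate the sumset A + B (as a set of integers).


A + B = {a + b : a ∈ A, b ∈ B}.
Enumerate all |A|·|B| = 4·2 = 8 pairs (a, b) and collect distinct sums.
a = -7: -7+-2=-9, -7+7=0
a = -4: -4+-2=-6, -4+7=3
a = 9: 9+-2=7, 9+7=16
a = 11: 11+-2=9, 11+7=18
Collecting distinct sums: A + B = {-9, -6, 0, 3, 7, 9, 16, 18}
|A + B| = 8

A + B = {-9, -6, 0, 3, 7, 9, 16, 18}


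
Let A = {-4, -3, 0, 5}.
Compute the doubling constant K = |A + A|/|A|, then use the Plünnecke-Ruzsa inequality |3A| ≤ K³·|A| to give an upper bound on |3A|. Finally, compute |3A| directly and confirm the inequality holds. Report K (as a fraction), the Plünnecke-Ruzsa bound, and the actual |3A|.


|A| = 4.
Step 1: Compute A + A by enumerating all 16 pairs.
A + A = {-8, -7, -6, -4, -3, 0, 1, 2, 5, 10}, so |A + A| = 10.
Step 2: Doubling constant K = |A + A|/|A| = 10/4 = 10/4 ≈ 2.5000.
Step 3: Plünnecke-Ruzsa gives |3A| ≤ K³·|A| = (2.5000)³ · 4 ≈ 62.5000.
Step 4: Compute 3A = A + A + A directly by enumerating all triples (a,b,c) ∈ A³; |3A| = 19.
Step 5: Check 19 ≤ 62.5000? Yes ✓.

K = 10/4, Plünnecke-Ruzsa bound K³|A| ≈ 62.5000, |3A| = 19, inequality holds.


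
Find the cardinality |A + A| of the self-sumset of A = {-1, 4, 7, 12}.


A + A = {a + a' : a, a' ∈ A}; |A| = 4.
General bounds: 2|A| - 1 ≤ |A + A| ≤ |A|(|A|+1)/2, i.e. 7 ≤ |A + A| ≤ 10.
Lower bound 2|A|-1 is attained iff A is an arithmetic progression.
Enumerate sums a + a' for a ≤ a' (symmetric, so this suffices):
a = -1: -1+-1=-2, -1+4=3, -1+7=6, -1+12=11
a = 4: 4+4=8, 4+7=11, 4+12=16
a = 7: 7+7=14, 7+12=19
a = 12: 12+12=24
Distinct sums: {-2, 3, 6, 8, 11, 14, 16, 19, 24}
|A + A| = 9

|A + A| = 9


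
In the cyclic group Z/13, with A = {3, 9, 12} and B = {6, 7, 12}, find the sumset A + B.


Work in Z/13Z: reduce every sum a + b modulo 13.
Enumerate all 9 pairs:
a = 3: 3+6=9, 3+7=10, 3+12=2
a = 9: 9+6=2, 9+7=3, 9+12=8
a = 12: 12+6=5, 12+7=6, 12+12=11
Distinct residues collected: {2, 3, 5, 6, 8, 9, 10, 11}
|A + B| = 8 (out of 13 total residues).

A + B = {2, 3, 5, 6, 8, 9, 10, 11}


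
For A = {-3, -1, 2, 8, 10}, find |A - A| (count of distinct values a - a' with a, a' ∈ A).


A - A = {a - a' : a, a' ∈ A}; |A| = 5.
Bounds: 2|A|-1 ≤ |A - A| ≤ |A|² - |A| + 1, i.e. 9 ≤ |A - A| ≤ 21.
Note: 0 ∈ A - A always (from a - a). The set is symmetric: if d ∈ A - A then -d ∈ A - A.
Enumerate nonzero differences d = a - a' with a > a' (then include -d):
Positive differences: {2, 3, 5, 6, 8, 9, 11, 13}
Full difference set: {0} ∪ (positive diffs) ∪ (negative diffs).
|A - A| = 1 + 2·8 = 17 (matches direct enumeration: 17).

|A - A| = 17


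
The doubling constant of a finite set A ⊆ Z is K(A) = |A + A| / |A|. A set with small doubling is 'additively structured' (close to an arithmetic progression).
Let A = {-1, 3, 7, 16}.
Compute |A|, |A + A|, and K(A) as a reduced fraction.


|A| = 4.
Compute A + A by enumerating all 16 pairs.
A + A = {-2, 2, 6, 10, 14, 15, 19, 23, 32}, so |A + A| = 9.
K = |A + A| / |A| = 9/4 (already in lowest terms) ≈ 2.2500.
Reference: AP of size 4 gives K = 7/4 ≈ 1.7500; a fully generic set of size 4 gives K ≈ 2.5000.

|A| = 4, |A + A| = 9, K = 9/4.


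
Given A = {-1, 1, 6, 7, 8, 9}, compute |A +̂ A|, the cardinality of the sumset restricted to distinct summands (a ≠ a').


Restricted sumset: A +̂ A = {a + a' : a ∈ A, a' ∈ A, a ≠ a'}.
Equivalently, take A + A and drop any sum 2a that is achievable ONLY as a + a for a ∈ A (i.e. sums representable only with equal summands).
Enumerate pairs (a, a') with a < a' (symmetric, so each unordered pair gives one sum; this covers all a ≠ a'):
  -1 + 1 = 0
  -1 + 6 = 5
  -1 + 7 = 6
  -1 + 8 = 7
  -1 + 9 = 8
  1 + 6 = 7
  1 + 7 = 8
  1 + 8 = 9
  1 + 9 = 10
  6 + 7 = 13
  6 + 8 = 14
  6 + 9 = 15
  7 + 8 = 15
  7 + 9 = 16
  8 + 9 = 17
Collected distinct sums: {0, 5, 6, 7, 8, 9, 10, 13, 14, 15, 16, 17}
|A +̂ A| = 12
(Reference bound: |A +̂ A| ≥ 2|A| - 3 for |A| ≥ 2, with |A| = 6 giving ≥ 9.)

|A +̂ A| = 12
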